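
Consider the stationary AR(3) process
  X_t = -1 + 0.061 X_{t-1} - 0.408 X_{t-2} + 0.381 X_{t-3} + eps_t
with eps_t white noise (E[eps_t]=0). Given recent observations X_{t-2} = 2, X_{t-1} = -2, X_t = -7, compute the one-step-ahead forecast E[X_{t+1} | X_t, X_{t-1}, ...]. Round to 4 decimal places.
E[X_{t+1} \mid \mathcal F_t] = 0.1510

For an AR(p) model X_t = c + sum_i phi_i X_{t-i} + eps_t, the
one-step-ahead conditional mean is
  E[X_{t+1} | X_t, ...] = c + sum_i phi_i X_{t+1-i}.
Substitute known values:
  E[X_{t+1} | ...] = -1 + (0.061) * (-7) + (-0.408) * (-2) + (0.381) * (2)
                   = 0.1510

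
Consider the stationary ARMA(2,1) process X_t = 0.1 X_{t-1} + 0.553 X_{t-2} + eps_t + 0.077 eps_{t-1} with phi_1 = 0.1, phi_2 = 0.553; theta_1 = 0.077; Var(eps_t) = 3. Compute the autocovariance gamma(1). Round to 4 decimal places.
\gamma(1) = 1.5756

Multiply the model equation by X_{t-k} and take expectations. With theta_0 = psi_0 = 1 and psi_j the MA(infinity) weights, this gives
  gamma(k) - sum_i phi_i gamma(k-i) = c_k,
  c_k = sigma^2 * sum_{j=k..q} theta_j psi_{j-k}   (c_k = 0 for k > q),
using gamma(-m) = gamma(m).
psi-weights needed (psi_j = theta_j + sum_i phi_i psi_{j-i}):
  psi_1 = theta_1 + phi_1 = 0.077 + (0.1) = 0.177
Right-hand sides:
  c_0 = sigma^2 (1 + theta_1 psi_1) = 3 * (1 + (0.077)(0.177)) = 3 * 1.013629 = 3.040887
  c_1 = sigma^2 theta_1 = 3 * (0.077) = 0.231
  c_2 = 0
Equations for k = 0, 1, 2 (AR order 2, c_2 = 0):
  (E0) gamma(0) = phi_1 gamma(1) + phi_2 gamma(2) + c_0
  (E1) gamma(1) = phi_1 gamma(0) + phi_2 gamma(1) + c_1
  (E2) gamma(2) = phi_1 gamma(1) + phi_2 gamma(0)
From (E1): gamma(1) = A gamma(0) + B with
  A = phi_1 / (1 - phi_2) = 0.1 / 0.447 = 0.223714,   B = c_1 / (1 - phi_2) = 0.231 / 0.447 = 0.516779.
Insert (E2) into (E0): gamma(0) (1 - phi_2^2) = phi_1 (1 + phi_2) gamma(1) + c_0.
  phi_1 (1 + phi_2) = (0.1)(1.553) = 0.1553,   1 - phi_2^2 = 0.694191.
Replace gamma(1) by A gamma(0) + B and collect gamma(0):
  gamma(0) [0.694191 - (0.1553)(0.223714)] = (0.1553)(0.516779) + 3.040887
  gamma(0) * 0.659448 = 3.121143
  gamma(0) = 3.121143 / 0.659448 = 4.732961.
  gamma(1) = A gamma(0) + B = (0.223714)(4.732961) + (0.516779) = 1.575606.
Therefore gamma(1) = 1.5756 (to 4 decimal places).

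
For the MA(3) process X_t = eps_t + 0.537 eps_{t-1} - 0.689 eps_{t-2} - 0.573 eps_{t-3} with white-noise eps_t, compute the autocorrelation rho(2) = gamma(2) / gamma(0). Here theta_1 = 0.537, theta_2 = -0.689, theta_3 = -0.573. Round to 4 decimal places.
\rho(2) = -0.4766

For an MA(q) process with theta_0 = 1, the autocovariance is
  gamma(k) = sigma^2 * sum_{i=0..q-k} theta_i * theta_{i+k},
and rho(k) = gamma(k) / gamma(0). Sigma^2 cancels.
  numerator   = (1)*(-0.689) + (0.537)*(-0.573) = -0.996701.
  denominator = (1)^2 + (0.537)^2 + (-0.689)^2 + (-0.573)^2 = 2.091419.
  rho(2) = -0.996701 / 2.091419 = -0.4766.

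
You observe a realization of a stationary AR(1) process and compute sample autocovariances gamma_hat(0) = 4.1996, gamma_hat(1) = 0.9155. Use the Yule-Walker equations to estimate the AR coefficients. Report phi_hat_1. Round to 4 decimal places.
\hat\phi_{1} = 0.2180

The Yule-Walker equations for an AR(p) process read, in matrix form,
  Gamma_p phi = r_p,   with   (Gamma_p)_{ij} = gamma(|i - j|),
                       (r_p)_i = gamma(i),   i,j = 1..p.
Substitute the sample gammas (Toeplitz matrix and right-hand side of size 1):
  Gamma_p = [[4.1996]]
  r_p     = [0.9155]
With p = 1 this is the single equation gamma(0) phi_1 = gamma(1):
  phi_hat_1 = gamma(1) / gamma(0) = 0.9155 / 4.1996 = 0.2180.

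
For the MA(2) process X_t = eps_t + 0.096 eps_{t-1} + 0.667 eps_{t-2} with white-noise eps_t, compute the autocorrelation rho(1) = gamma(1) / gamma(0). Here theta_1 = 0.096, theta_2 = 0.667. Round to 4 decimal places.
\rho(1) = 0.1101

For an MA(q) process with theta_0 = 1, the autocovariance is
  gamma(k) = sigma^2 * sum_{i=0..q-k} theta_i * theta_{i+k},
and rho(k) = gamma(k) / gamma(0). Sigma^2 cancels.
  numerator   = (1)*(0.096) + (0.096)*(0.667) = 0.160032.
  denominator = (1)^2 + (0.096)^2 + (0.667)^2 = 1.454105.
  rho(1) = 0.160032 / 1.454105 = 0.1101.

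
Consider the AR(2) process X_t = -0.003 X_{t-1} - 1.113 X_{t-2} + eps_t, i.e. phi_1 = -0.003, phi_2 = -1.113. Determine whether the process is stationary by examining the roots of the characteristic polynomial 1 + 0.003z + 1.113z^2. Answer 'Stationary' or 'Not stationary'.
\text{Not stationary}

The AR(p) characteristic polynomial is P(z) = 1 + 0.003z + 1.113z^2.
Stationarity requires all roots to lie outside the unit circle, i.e. |z| > 1 for every root.
Set 1 + (0.003) z + (1.113) z^2 = 0, i.e. a z^2 + b z + c = 0 with a = 1.113, b = 0.003, c = 1.
Discriminant D = b^2 - 4ac = (0.003)^2 - 4*(1.113)*1 = 0.000009 - (4.452) = -4.451991.
D < 0, so the roots are the complex-conjugate pair z = (-b +/- i sqrt(-D)) / (2a) = -0.0013 +/- 0.9479i.
For a conjugate pair |z|^2 = z * conj(z) = (product of roots) = c/a = 1/(1.113) = 0.898473, so |z| = sqrt(0.898473) = 0.9479 for both roots.
Moduli of all roots: 0.9479, 0.9479.
All moduli strictly greater than 1? No.
Verdict: Not stationary.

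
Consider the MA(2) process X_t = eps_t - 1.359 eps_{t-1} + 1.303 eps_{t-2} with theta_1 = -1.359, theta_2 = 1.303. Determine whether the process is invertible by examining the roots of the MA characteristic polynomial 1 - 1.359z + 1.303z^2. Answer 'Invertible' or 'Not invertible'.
\text{Not invertible}

The MA(q) characteristic polynomial is P(z) = 1 - 1.359z + 1.303z^2.
Invertibility requires all roots to lie outside the unit circle, i.e. |z| > 1 for every root.
Set 1 + (-1.359) z + (1.303) z^2 = 0, i.e. a z^2 + b z + c = 0 with a = 1.303, b = -1.359, c = 1.
Discriminant D = b^2 - 4ac = (-1.359)^2 - 4*(1.303)*1 = 1.846881 - (5.212) = -3.365119.
D < 0, so the roots are the complex-conjugate pair z = (-b +/- i sqrt(-D)) / (2a) = 0.5215 +/- 0.7039i.
For a conjugate pair |z|^2 = z * conj(z) = (product of roots) = c/a = 1/(1.303) = 0.76746, so |z| = sqrt(0.76746) = 0.876 for both roots.
Moduli of all roots: 0.8760, 0.8760.
All moduli strictly greater than 1? No.
Verdict: Not invertible.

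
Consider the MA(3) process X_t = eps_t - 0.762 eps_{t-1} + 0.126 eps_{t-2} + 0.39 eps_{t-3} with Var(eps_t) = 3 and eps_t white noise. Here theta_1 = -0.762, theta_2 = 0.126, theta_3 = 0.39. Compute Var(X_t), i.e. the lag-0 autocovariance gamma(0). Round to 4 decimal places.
\gamma(0) = 5.2459

For an MA(q) process X_t = eps_t + sum_i theta_i eps_{t-i} with
Var(eps_t) = sigma^2, the variance is
  gamma(0) = sigma^2 * (1 + sum_i theta_i^2).
  sum_i theta_i^2 = (-0.762)^2 + (0.126)^2 + (0.39)^2 = 0.580644 + 0.015876 + 0.1521 = 0.74862.
  gamma(0) = 3 * (1 + 0.74862) = 3 * 1.74862 = 5.24586, which rounds to 5.2459.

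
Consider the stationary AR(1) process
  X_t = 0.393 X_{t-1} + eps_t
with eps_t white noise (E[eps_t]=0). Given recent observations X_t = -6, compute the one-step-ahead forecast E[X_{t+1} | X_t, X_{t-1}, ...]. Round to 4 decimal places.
E[X_{t+1} \mid \mathcal F_t] = -2.3580

For an AR(p) model X_t = c + sum_i phi_i X_{t-i} + eps_t, the
one-step-ahead conditional mean is
  E[X_{t+1} | X_t, ...] = c + sum_i phi_i X_{t+1-i}.
Substitute known values:
  E[X_{t+1} | ...] = (0.393) * (-6)
                   = -2.3580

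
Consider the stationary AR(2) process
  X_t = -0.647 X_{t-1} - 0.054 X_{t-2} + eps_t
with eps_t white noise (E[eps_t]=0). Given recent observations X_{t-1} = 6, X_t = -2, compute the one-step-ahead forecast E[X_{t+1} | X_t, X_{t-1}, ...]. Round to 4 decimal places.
E[X_{t+1} \mid \mathcal F_t] = 0.9700

For an AR(p) model X_t = c + sum_i phi_i X_{t-i} + eps_t, the
one-step-ahead conditional mean is
  E[X_{t+1} | X_t, ...] = c + sum_i phi_i X_{t+1-i}.
Substitute known values:
  E[X_{t+1} | ...] = (-0.647) * (-2) + (-0.054) * (6)
                   = 0.9700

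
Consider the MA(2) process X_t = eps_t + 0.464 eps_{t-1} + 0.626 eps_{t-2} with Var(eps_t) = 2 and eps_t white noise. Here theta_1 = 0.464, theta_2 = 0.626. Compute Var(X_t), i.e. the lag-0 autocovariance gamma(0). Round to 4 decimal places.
\gamma(0) = 3.2143

For an MA(q) process X_t = eps_t + sum_i theta_i eps_{t-i} with
Var(eps_t) = sigma^2, the variance is
  gamma(0) = sigma^2 * (1 + sum_i theta_i^2).
  sum_i theta_i^2 = (0.464)^2 + (0.626)^2 = 0.215296 + 0.391876 = 0.607172.
  gamma(0) = 2 * (1 + 0.607172) = 2 * 1.607172 = 3.214344, which rounds to 3.2143.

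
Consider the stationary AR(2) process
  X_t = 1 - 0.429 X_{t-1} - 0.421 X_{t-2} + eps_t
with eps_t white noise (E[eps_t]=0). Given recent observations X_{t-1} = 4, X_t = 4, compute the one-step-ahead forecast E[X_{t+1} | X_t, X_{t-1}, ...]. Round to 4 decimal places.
E[X_{t+1} \mid \mathcal F_t] = -2.4000

For an AR(p) model X_t = c + sum_i phi_i X_{t-i} + eps_t, the
one-step-ahead conditional mean is
  E[X_{t+1} | X_t, ...] = c + sum_i phi_i X_{t+1-i}.
Substitute known values:
  E[X_{t+1} | ...] = 1 + (-0.429) * (4) + (-0.421) * (4)
                   = -2.4000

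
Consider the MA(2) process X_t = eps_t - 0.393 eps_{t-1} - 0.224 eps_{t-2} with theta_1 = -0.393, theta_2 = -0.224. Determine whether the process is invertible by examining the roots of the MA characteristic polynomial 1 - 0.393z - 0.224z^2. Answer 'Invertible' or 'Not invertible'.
\text{Invertible}

The MA(q) characteristic polynomial is P(z) = 1 - 0.393z - 0.224z^2.
Invertibility requires all roots to lie outside the unit circle, i.e. |z| > 1 for every root.
Set 1 + (-0.393) z + (-0.224) z^2 = 0, i.e. a z^2 + b z + c = 0 with a = -0.224, b = -0.393, c = 1.
Discriminant D = b^2 - 4ac = (-0.393)^2 - 4*(-0.224)*1 = 0.154449 - (-0.896) = 1.050449.
D >= 0, so the roots are real: z = (-b +/- sqrt(D)) / (2a) = (0.393 +/- 1.024914) / (-0.448).
  z_1 = (0.393 + 1.024914) / (-0.448) = -3.165,   |z_1| = 3.165.
  z_2 = (0.393 - 1.024914) / (-0.448) = 1.4105,   |z_2| = 1.4105.
Moduli of all roots: 3.1650, 1.4105.
All moduli strictly greater than 1? Yes.
Verdict: Invertible.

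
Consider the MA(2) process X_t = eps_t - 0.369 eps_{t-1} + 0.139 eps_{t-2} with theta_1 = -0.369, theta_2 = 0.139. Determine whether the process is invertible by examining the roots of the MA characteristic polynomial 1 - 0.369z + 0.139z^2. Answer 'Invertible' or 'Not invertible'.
\text{Invertible}

The MA(q) characteristic polynomial is P(z) = 1 - 0.369z + 0.139z^2.
Invertibility requires all roots to lie outside the unit circle, i.e. |z| > 1 for every root.
Set 1 + (-0.369) z + (0.139) z^2 = 0, i.e. a z^2 + b z + c = 0 with a = 0.139, b = -0.369, c = 1.
Discriminant D = b^2 - 4ac = (-0.369)^2 - 4*(0.139)*1 = 0.136161 - (0.556) = -0.419839.
D < 0, so the roots are the complex-conjugate pair z = (-b +/- i sqrt(-D)) / (2a) = 1.3273 +/- 2.3308i.
For a conjugate pair |z|^2 = z * conj(z) = (product of roots) = c/a = 1/(0.139) = 7.194245, so |z| = sqrt(7.194245) = 2.6822 for both roots.
Moduli of all roots: 2.6822, 2.6822.
All moduli strictly greater than 1? Yes.
Verdict: Invertible.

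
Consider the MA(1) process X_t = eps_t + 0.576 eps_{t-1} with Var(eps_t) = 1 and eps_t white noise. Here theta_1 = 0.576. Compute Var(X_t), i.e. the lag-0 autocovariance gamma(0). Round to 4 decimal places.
\gamma(0) = 1.3318

For an MA(q) process X_t = eps_t + sum_i theta_i eps_{t-i} with
Var(eps_t) = sigma^2, the variance is
  gamma(0) = sigma^2 * (1 + sum_i theta_i^2).
  sum_i theta_i^2 = (0.576)^2 = 0.331776.
  gamma(0) = 1 * (1 + 0.331776) = 1 * 1.331776 = 1.331776, which rounds to 1.3318.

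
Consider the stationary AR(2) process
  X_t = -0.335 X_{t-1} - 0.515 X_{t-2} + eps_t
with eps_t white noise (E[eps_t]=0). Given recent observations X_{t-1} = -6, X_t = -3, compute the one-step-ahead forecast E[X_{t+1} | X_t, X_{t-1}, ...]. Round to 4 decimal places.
E[X_{t+1} \mid \mathcal F_t] = 4.0950

For an AR(p) model X_t = c + sum_i phi_i X_{t-i} + eps_t, the
one-step-ahead conditional mean is
  E[X_{t+1} | X_t, ...] = c + sum_i phi_i X_{t+1-i}.
Substitute known values:
  E[X_{t+1} | ...] = (-0.335) * (-3) + (-0.515) * (-6)
                   = 4.0950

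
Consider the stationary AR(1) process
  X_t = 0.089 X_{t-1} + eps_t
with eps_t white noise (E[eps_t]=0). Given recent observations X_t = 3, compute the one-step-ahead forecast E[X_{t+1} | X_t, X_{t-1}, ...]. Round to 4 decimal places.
E[X_{t+1} \mid \mathcal F_t] = 0.2670

For an AR(p) model X_t = c + sum_i phi_i X_{t-i} + eps_t, the
one-step-ahead conditional mean is
  E[X_{t+1} | X_t, ...] = c + sum_i phi_i X_{t+1-i}.
Substitute known values:
  E[X_{t+1} | ...] = (0.089) * (3)
                   = 0.2670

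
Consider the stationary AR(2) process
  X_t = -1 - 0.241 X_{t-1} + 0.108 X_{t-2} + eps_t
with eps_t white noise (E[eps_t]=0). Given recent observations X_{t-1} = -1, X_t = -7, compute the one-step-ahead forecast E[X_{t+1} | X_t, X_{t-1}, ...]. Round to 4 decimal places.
E[X_{t+1} \mid \mathcal F_t] = 0.5790

For an AR(p) model X_t = c + sum_i phi_i X_{t-i} + eps_t, the
one-step-ahead conditional mean is
  E[X_{t+1} | X_t, ...] = c + sum_i phi_i X_{t+1-i}.
Substitute known values:
  E[X_{t+1} | ...] = -1 + (-0.241) * (-7) + (0.108) * (-1)
                   = 0.5790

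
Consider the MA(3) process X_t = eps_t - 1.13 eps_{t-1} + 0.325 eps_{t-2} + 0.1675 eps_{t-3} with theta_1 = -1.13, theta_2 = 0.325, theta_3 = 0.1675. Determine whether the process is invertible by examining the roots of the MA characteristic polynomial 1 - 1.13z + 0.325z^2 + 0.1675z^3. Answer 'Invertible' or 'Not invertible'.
\text{Invertible}

The MA(q) characteristic polynomial is P(z) = 1 - 1.13z + 0.325z^2 + 0.1675z^3.
Invertibility requires all roots to lie outside the unit circle, i.e. |z| > 1 for every root.
Degree 3: look for a simple real root z0 first, then factor out (1 - z/z0) and solve the remaining quadratic.
Testing z0 = -4: P(-4) = 1 + (-1.13)(-4) + (0.325)(-4)^2 + (0.1675)(-4)^3
  = 1 + (4.52) + (5.2) + (-10.72) = 0.  So z_0 = -4 is a root, |z_0| = 4.
Divide out the factor (1 + 0.25 z) = (1 - z/z0) (since 1/z0 = -0.25):
  P(z) = (1 + 0.25 z)(1 + (-1.38) z + (0.67) z^2)
  [check: z-coef -1.38 - (-0.25) = -1.13; z^2-coef 0.67 - (-0.25)(-1.38) = 0.325; z^3-coef -(-0.25)(0.67) = 0.1675.]
Remaining roots from the quadratic factor 1 + (-1.38) z + (0.67) z^2:
  Set 1 + (-1.38) z + (0.67) z^2 = 0, i.e. a z^2 + b z + c = 0 with a = 0.67, b = -1.38, c = 1.
  Discriminant D = b^2 - 4ac = (-1.38)^2 - 4*(0.67)*1 = 1.9044 - (2.68) = -0.7756.
  D < 0, so the roots are the complex-conjugate pair z = (-b +/- i sqrt(-D)) / (2a) = 1.0299 +/- 0.6572i.
  For a conjugate pair |z|^2 = z * conj(z) = (product of roots) = c/a = 1/(0.67) = 1.492537, so |z| = sqrt(1.492537) = 1.2217 for both roots.
Moduli of all roots: 4.0000, 1.2217, 1.2217.
All moduli strictly greater than 1? Yes.
Verdict: Invertible.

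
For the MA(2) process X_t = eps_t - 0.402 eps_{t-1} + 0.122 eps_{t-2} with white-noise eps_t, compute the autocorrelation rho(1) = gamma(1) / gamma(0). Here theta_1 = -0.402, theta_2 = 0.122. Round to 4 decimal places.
\rho(1) = -0.3834

For an MA(q) process with theta_0 = 1, the autocovariance is
  gamma(k) = sigma^2 * sum_{i=0..q-k} theta_i * theta_{i+k},
and rho(k) = gamma(k) / gamma(0). Sigma^2 cancels.
  numerator   = (1)*(-0.402) + (-0.402)*(0.122) = -0.451044.
  denominator = (1)^2 + (-0.402)^2 + (0.122)^2 = 1.176488.
  rho(1) = -0.451044 / 1.176488 = -0.3834.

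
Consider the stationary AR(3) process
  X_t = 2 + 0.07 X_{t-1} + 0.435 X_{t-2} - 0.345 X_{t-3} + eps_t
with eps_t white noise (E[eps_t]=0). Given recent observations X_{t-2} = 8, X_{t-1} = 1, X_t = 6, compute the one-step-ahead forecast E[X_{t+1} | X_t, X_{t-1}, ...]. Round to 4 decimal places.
E[X_{t+1} \mid \mathcal F_t] = 0.0950

For an AR(p) model X_t = c + sum_i phi_i X_{t-i} + eps_t, the
one-step-ahead conditional mean is
  E[X_{t+1} | X_t, ...] = c + sum_i phi_i X_{t+1-i}.
Substitute known values:
  E[X_{t+1} | ...] = 2 + (0.07) * (6) + (0.435) * (1) + (-0.345) * (8)
                   = 0.0950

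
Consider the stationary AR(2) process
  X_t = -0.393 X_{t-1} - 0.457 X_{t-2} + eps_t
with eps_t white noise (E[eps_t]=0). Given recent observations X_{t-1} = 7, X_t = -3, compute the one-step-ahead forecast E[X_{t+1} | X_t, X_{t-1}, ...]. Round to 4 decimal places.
E[X_{t+1} \mid \mathcal F_t] = -2.0200

For an AR(p) model X_t = c + sum_i phi_i X_{t-i} + eps_t, the
one-step-ahead conditional mean is
  E[X_{t+1} | X_t, ...] = c + sum_i phi_i X_{t+1-i}.
Substitute known values:
  E[X_{t+1} | ...] = (-0.393) * (-3) + (-0.457) * (7)
                   = -2.0200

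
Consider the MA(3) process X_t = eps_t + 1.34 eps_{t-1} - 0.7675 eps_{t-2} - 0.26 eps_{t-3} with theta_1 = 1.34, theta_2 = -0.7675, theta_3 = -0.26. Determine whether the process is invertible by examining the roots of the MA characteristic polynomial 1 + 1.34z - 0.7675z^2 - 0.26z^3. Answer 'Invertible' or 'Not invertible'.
\text{Not invertible}

The MA(q) characteristic polynomial is P(z) = 1 + 1.34z - 0.7675z^2 - 0.26z^3.
Invertibility requires all roots to lie outside the unit circle, i.e. |z| > 1 for every root.
Degree 3: look for a simple real root z0 first, then factor out (1 - z/z0) and solve the remaining quadratic.
Testing z0 = -4: P(-4) = 1 + (1.34)(-4) + (-0.7675)(-4)^2 + (-0.26)(-4)^3
  = 1 + (-5.36) + (-12.28) + (16.64) = 0.  So z_0 = -4 is a root, |z_0| = 4.
Divide out the factor (1 + 0.25 z) = (1 - z/z0) (since 1/z0 = -0.25):
  P(z) = (1 + 0.25 z)(1 + (1.09) z + (-1.04) z^2)
  [check: z-coef 1.09 - (-0.25) = 1.34; z^2-coef -1.04 - (-0.25)(1.09) = -0.7675; z^3-coef -(-0.25)(-1.04) = -0.26.]
Remaining roots from the quadratic factor 1 + (1.09) z + (-1.04) z^2:
  Set 1 + (1.09) z + (-1.04) z^2 = 0, i.e. a z^2 + b z + c = 0 with a = -1.04, b = 1.09, c = 1.
  Discriminant D = b^2 - 4ac = (1.09)^2 - 4*(-1.04)*1 = 1.1881 - (-4.16) = 5.3481.
  D >= 0, so the roots are real: z = (-b +/- sqrt(D)) / (2a) = (-1.09 +/- 2.312596) / (-2.08).
    z_1 = (-1.09 + 2.312596) / (-2.08) = -0.5878,   |z_1| = 0.5878.
    z_2 = (-1.09 - 2.312596) / (-2.08) = 1.6359,   |z_2| = 1.6359.
Moduli of all roots: 4.0000, 0.5878, 1.6359.
All moduli strictly greater than 1? No.
Verdict: Not invertible.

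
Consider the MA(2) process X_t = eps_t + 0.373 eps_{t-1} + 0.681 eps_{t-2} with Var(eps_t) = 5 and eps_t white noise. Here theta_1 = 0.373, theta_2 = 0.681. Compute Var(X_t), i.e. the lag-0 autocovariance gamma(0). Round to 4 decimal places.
\gamma(0) = 8.0145

For an MA(q) process X_t = eps_t + sum_i theta_i eps_{t-i} with
Var(eps_t) = sigma^2, the variance is
  gamma(0) = sigma^2 * (1 + sum_i theta_i^2).
  sum_i theta_i^2 = (0.373)^2 + (0.681)^2 = 0.139129 + 0.463761 = 0.60289.
  gamma(0) = 5 * (1 + 0.60289) = 5 * 1.60289 = 8.01445, which rounds to 8.0145.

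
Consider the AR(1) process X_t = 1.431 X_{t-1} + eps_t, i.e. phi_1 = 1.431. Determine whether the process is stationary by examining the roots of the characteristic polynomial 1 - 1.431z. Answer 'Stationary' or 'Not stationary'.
\text{Not stationary}

The AR(p) characteristic polynomial is P(z) = 1 - 1.431z.
Stationarity requires all roots to lie outside the unit circle, i.e. |z| > 1 for every root.
This is linear in z: 1 + (-1.431) z = 0  =>  z = -1/(-1.431) = 0.698812,  |z| = 0.698812.
Moduli of all roots: 0.6988.
All moduli strictly greater than 1? No.
Verdict: Not stationary.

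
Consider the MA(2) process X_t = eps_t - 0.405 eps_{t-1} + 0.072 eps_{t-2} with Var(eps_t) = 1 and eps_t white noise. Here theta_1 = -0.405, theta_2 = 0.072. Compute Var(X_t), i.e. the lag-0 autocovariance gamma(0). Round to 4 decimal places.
\gamma(0) = 1.1692

For an MA(q) process X_t = eps_t + sum_i theta_i eps_{t-i} with
Var(eps_t) = sigma^2, the variance is
  gamma(0) = sigma^2 * (1 + sum_i theta_i^2).
  sum_i theta_i^2 = (-0.405)^2 + (0.072)^2 = 0.164025 + 0.005184 = 0.169209.
  gamma(0) = 1 * (1 + 0.169209) = 1 * 1.169209 = 1.169209, which rounds to 1.1692.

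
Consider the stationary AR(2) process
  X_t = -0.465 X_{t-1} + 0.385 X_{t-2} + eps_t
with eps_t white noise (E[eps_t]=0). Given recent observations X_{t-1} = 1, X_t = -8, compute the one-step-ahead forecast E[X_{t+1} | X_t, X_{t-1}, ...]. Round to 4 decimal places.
E[X_{t+1} \mid \mathcal F_t] = 4.1050

For an AR(p) model X_t = c + sum_i phi_i X_{t-i} + eps_t, the
one-step-ahead conditional mean is
  E[X_{t+1} | X_t, ...] = c + sum_i phi_i X_{t+1-i}.
Substitute known values:
  E[X_{t+1} | ...] = (-0.465) * (-8) + (0.385) * (1)
                   = 4.1050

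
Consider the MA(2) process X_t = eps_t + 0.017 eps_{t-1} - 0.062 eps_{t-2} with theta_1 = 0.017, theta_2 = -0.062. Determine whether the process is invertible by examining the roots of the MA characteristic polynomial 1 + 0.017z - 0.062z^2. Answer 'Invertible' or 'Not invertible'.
\text{Invertible}

The MA(q) characteristic polynomial is P(z) = 1 + 0.017z - 0.062z^2.
Invertibility requires all roots to lie outside the unit circle, i.e. |z| > 1 for every root.
Set 1 + (0.017) z + (-0.062) z^2 = 0, i.e. a z^2 + b z + c = 0 with a = -0.062, b = 0.017, c = 1.
Discriminant D = b^2 - 4ac = (0.017)^2 - 4*(-0.062)*1 = 0.000289 - (-0.248) = 0.248289.
D >= 0, so the roots are real: z = (-b +/- sqrt(D)) / (2a) = (-0.017 +/- 0.498286) / (-0.124).
  z_1 = (-0.017 + 0.498286) / (-0.124) = -3.8813,   |z_1| = 3.8813.
  z_2 = (-0.017 - 0.498286) / (-0.124) = 4.1555,   |z_2| = 4.1555.
Moduli of all roots: 3.8813, 4.1555.
All moduli strictly greater than 1? Yes.
Verdict: Invertible.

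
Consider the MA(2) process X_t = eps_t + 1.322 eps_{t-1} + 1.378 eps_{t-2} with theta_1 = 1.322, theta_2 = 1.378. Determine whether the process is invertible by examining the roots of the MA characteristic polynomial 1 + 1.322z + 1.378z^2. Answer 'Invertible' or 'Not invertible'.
\text{Not invertible}

The MA(q) characteristic polynomial is P(z) = 1 + 1.322z + 1.378z^2.
Invertibility requires all roots to lie outside the unit circle, i.e. |z| > 1 for every root.
Set 1 + (1.322) z + (1.378) z^2 = 0, i.e. a z^2 + b z + c = 0 with a = 1.378, b = 1.322, c = 1.
Discriminant D = b^2 - 4ac = (1.322)^2 - 4*(1.378)*1 = 1.747684 - (5.512) = -3.764316.
D < 0, so the roots are the complex-conjugate pair z = (-b +/- i sqrt(-D)) / (2a) = -0.4797 +/- 0.704i.
For a conjugate pair |z|^2 = z * conj(z) = (product of roots) = c/a = 1/(1.378) = 0.725689, so |z| = sqrt(0.725689) = 0.8519 for both roots.
Moduli of all roots: 0.8519, 0.8519.
All moduli strictly greater than 1? No.
Verdict: Not invertible.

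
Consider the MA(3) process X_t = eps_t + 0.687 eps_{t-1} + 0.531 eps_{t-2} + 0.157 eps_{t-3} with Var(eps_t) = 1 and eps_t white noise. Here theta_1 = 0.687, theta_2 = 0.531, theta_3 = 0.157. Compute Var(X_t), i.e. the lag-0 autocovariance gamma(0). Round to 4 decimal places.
\gamma(0) = 1.7786

For an MA(q) process X_t = eps_t + sum_i theta_i eps_{t-i} with
Var(eps_t) = sigma^2, the variance is
  gamma(0) = sigma^2 * (1 + sum_i theta_i^2).
  sum_i theta_i^2 = (0.687)^2 + (0.531)^2 + (0.157)^2 = 0.471969 + 0.281961 + 0.024649 = 0.778579.
  gamma(0) = 1 * (1 + 0.778579) = 1 * 1.778579 = 1.778579, which rounds to 1.7786.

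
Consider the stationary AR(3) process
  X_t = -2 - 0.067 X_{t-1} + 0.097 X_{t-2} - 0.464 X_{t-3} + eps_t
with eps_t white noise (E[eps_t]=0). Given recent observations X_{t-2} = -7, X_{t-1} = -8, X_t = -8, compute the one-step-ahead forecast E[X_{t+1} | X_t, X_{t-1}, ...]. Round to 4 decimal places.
E[X_{t+1} \mid \mathcal F_t] = 1.0080

For an AR(p) model X_t = c + sum_i phi_i X_{t-i} + eps_t, the
one-step-ahead conditional mean is
  E[X_{t+1} | X_t, ...] = c + sum_i phi_i X_{t+1-i}.
Substitute known values:
  E[X_{t+1} | ...] = -2 + (-0.067) * (-8) + (0.097) * (-8) + (-0.464) * (-7)
                   = 1.0080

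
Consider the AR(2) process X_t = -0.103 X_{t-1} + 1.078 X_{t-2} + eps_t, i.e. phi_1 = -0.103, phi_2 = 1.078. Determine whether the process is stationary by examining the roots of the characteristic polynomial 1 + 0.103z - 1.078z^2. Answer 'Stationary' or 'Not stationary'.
\text{Not stationary}

The AR(p) characteristic polynomial is P(z) = 1 + 0.103z - 1.078z^2.
Stationarity requires all roots to lie outside the unit circle, i.e. |z| > 1 for every root.
Set 1 + (0.103) z + (-1.078) z^2 = 0, i.e. a z^2 + b z + c = 0 with a = -1.078, b = 0.103, c = 1.
Discriminant D = b^2 - 4ac = (0.103)^2 - 4*(-1.078)*1 = 0.010609 - (-4.312) = 4.322609.
D >= 0, so the roots are real: z = (-b +/- sqrt(D)) / (2a) = (-0.103 +/- 2.079089) / (-2.156).
  z_1 = (-0.103 + 2.079089) / (-2.156) = -0.9166,   |z_1| = 0.9166.
  z_2 = (-0.103 - 2.079089) / (-2.156) = 1.0121,   |z_2| = 1.0121.
Moduli of all roots: 0.9166, 1.0121.
All moduli strictly greater than 1? No.
Verdict: Not stationary.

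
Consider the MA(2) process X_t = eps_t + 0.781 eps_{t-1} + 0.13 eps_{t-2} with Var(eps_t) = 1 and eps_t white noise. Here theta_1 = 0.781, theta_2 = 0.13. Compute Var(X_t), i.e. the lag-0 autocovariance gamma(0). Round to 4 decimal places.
\gamma(0) = 1.6269

For an MA(q) process X_t = eps_t + sum_i theta_i eps_{t-i} with
Var(eps_t) = sigma^2, the variance is
  gamma(0) = sigma^2 * (1 + sum_i theta_i^2).
  sum_i theta_i^2 = (0.781)^2 + (0.13)^2 = 0.609961 + 0.0169 = 0.626861.
  gamma(0) = 1 * (1 + 0.626861) = 1 * 1.626861 = 1.626861, which rounds to 1.6269.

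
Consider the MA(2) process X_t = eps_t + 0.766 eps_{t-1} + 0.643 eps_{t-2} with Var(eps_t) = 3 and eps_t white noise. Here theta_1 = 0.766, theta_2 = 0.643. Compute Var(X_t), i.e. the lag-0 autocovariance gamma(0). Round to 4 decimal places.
\gamma(0) = 6.0006

For an MA(q) process X_t = eps_t + sum_i theta_i eps_{t-i} with
Var(eps_t) = sigma^2, the variance is
  gamma(0) = sigma^2 * (1 + sum_i theta_i^2).
  sum_i theta_i^2 = (0.766)^2 + (0.643)^2 = 0.586756 + 0.413449 = 1.000205.
  gamma(0) = 3 * (1 + 1.000205) = 3 * 2.000205 = 6.000615, which rounds to 6.0006.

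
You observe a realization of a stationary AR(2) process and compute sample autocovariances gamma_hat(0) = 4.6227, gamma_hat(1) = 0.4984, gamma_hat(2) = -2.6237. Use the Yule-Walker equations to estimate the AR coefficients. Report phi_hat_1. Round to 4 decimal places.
\hat\phi_{1} = 0.1710

The Yule-Walker equations for an AR(p) process read, in matrix form,
  Gamma_p phi = r_p,   with   (Gamma_p)_{ij} = gamma(|i - j|),
                       (r_p)_i = gamma(i),   i,j = 1..p.
Substitute the sample gammas (Toeplitz matrix and right-hand side of size 2):
  Gamma_p = [[4.6227, 0.4984], [0.4984, 4.6227]]
  r_p     = [0.4984, -2.6237]
Written out:
  4.6227 phi_1 + 0.4984 phi_2 = 0.4984
  0.4984 phi_1 + 4.6227 phi_2 = -2.6237
Solve by Cramer's rule:
  det = gamma(0)^2 - gamma(1)^2 = (4.6227)^2 - (0.4984)^2 = 21.36935529 - 0.24840256 = 21.12095273
  phi_hat_1 = [gamma(1) gamma(0) - gamma(1) gamma(2)] / det = [(0.4984)(4.6227) - (0.4984)(-2.6237)] / 21.12095273 = 3.61160576 / 21.12095273 = 0.171
  phi_hat_2 = [gamma(0) gamma(2) - gamma(1)^2] / det = [(4.6227)(-2.6237) - (0.4984)^2] / 21.12095273 = -12.37698055 / 21.12095273 = -0.586
So phi_hat = [0.1710, -0.5860].
Therefore phi_hat_1 = 0.1710.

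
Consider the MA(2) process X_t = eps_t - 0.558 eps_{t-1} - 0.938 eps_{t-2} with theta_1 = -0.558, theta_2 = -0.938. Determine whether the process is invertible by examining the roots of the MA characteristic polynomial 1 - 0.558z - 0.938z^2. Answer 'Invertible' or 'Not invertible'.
\text{Not invertible}

The MA(q) characteristic polynomial is P(z) = 1 - 0.558z - 0.938z^2.
Invertibility requires all roots to lie outside the unit circle, i.e. |z| > 1 for every root.
Set 1 + (-0.558) z + (-0.938) z^2 = 0, i.e. a z^2 + b z + c = 0 with a = -0.938, b = -0.558, c = 1.
Discriminant D = b^2 - 4ac = (-0.558)^2 - 4*(-0.938)*1 = 0.311364 - (-3.752) = 4.063364.
D >= 0, so the roots are real: z = (-b +/- sqrt(D)) / (2a) = (0.558 +/- 2.015779) / (-1.876).
  z_1 = (0.558 + 2.015779) / (-1.876) = -1.372,   |z_1| = 1.372.
  z_2 = (0.558 - 2.015779) / (-1.876) = 0.7771,   |z_2| = 0.7771.
Moduli of all roots: 1.3720, 0.7771.
All moduli strictly greater than 1? No.
Verdict: Not invertible.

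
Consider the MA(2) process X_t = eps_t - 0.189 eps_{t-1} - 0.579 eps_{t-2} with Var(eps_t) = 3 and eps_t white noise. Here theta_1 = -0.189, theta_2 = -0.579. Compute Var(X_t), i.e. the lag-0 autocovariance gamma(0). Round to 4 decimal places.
\gamma(0) = 4.1129

For an MA(q) process X_t = eps_t + sum_i theta_i eps_{t-i} with
Var(eps_t) = sigma^2, the variance is
  gamma(0) = sigma^2 * (1 + sum_i theta_i^2).
  sum_i theta_i^2 = (-0.189)^2 + (-0.579)^2 = 0.035721 + 0.335241 = 0.370962.
  gamma(0) = 3 * (1 + 0.370962) = 3 * 1.370962 = 4.112886, which rounds to 4.1129.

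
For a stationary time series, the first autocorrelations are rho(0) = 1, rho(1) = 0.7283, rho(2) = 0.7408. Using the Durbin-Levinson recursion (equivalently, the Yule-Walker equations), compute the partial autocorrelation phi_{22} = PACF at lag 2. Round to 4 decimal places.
\phi_{22} = 0.4480

The PACF at lag k is phi_{kk}, the last component of the solution
to the Yule-Walker system G_k phi = r_k where
  (G_k)_{ij} = rho(|i - j|), (r_k)_i = rho(i), i,j = 1..k.
Equivalently, Durbin-Levinson gives phi_{kk} iteratively:
  phi_{11} = rho(1)
  phi_{kk} = [rho(k) - sum_{j=1..k-1} phi_{k-1,j} rho(k-j)]
            / [1 - sum_{j=1..k-1} phi_{k-1,j} rho(j)],
  phi_{k,j} = phi_{k-1,j} - phi_{kk} phi_{k-1,k-j},  j = 1..k-1.
Step k = 1:
  phi_11 = rho(1) = 0.7283.
Step k = 2:
  phi_22 = [rho(2) - phi_11 rho(1)] / [1 - phi_11 rho(1)] = [0.7408 - (0.7283)(0.7283)] / [1 - (0.7283)(0.7283)]
         = 0.21037911 / 0.46957911 = 0.448.
Therefore phi_{22} = 0.4480.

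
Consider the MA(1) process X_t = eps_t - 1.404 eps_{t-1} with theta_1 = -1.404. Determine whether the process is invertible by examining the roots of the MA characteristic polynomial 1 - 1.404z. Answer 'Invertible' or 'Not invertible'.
\text{Not invertible}

The MA(q) characteristic polynomial is P(z) = 1 - 1.404z.
Invertibility requires all roots to lie outside the unit circle, i.e. |z| > 1 for every root.
This is linear in z: 1 + (-1.404) z = 0  =>  z = -1/(-1.404) = 0.712251,  |z| = 0.712251.
Moduli of all roots: 0.7123.
All moduli strictly greater than 1? No.
Verdict: Not invertible.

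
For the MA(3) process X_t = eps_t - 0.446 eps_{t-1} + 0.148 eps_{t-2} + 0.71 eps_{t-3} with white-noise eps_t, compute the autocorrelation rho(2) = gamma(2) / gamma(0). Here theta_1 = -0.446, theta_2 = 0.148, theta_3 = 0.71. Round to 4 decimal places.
\rho(2) = -0.0978

For an MA(q) process with theta_0 = 1, the autocovariance is
  gamma(k) = sigma^2 * sum_{i=0..q-k} theta_i * theta_{i+k},
and rho(k) = gamma(k) / gamma(0). Sigma^2 cancels.
  numerator   = (1)*(0.148) + (-0.446)*(0.71) = -0.16866.
  denominator = (1)^2 + (-0.446)^2 + (0.148)^2 + (0.71)^2 = 1.72492.
  rho(2) = -0.16866 / 1.72492 = -0.0978.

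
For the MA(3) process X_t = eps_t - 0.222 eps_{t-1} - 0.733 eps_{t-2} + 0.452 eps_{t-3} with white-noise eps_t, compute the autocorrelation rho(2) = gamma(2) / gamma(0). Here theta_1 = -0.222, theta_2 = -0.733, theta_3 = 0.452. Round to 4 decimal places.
\rho(2) = -0.4653

For an MA(q) process with theta_0 = 1, the autocovariance is
  gamma(k) = sigma^2 * sum_{i=0..q-k} theta_i * theta_{i+k},
and rho(k) = gamma(k) / gamma(0). Sigma^2 cancels.
  numerator   = (1)*(-0.733) + (-0.222)*(0.452) = -0.833344.
  denominator = (1)^2 + (-0.222)^2 + (-0.733)^2 + (0.452)^2 = 1.790877.
  rho(2) = -0.833344 / 1.790877 = -0.4653.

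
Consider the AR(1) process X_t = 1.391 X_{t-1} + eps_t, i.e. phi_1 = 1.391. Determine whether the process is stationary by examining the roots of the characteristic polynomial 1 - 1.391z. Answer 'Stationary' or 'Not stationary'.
\text{Not stationary}

The AR(p) characteristic polynomial is P(z) = 1 - 1.391z.
Stationarity requires all roots to lie outside the unit circle, i.e. |z| > 1 for every root.
This is linear in z: 1 + (-1.391) z = 0  =>  z = -1/(-1.391) = 0.718907,  |z| = 0.718907.
Moduli of all roots: 0.7189.
All moduli strictly greater than 1? No.
Verdict: Not stationary.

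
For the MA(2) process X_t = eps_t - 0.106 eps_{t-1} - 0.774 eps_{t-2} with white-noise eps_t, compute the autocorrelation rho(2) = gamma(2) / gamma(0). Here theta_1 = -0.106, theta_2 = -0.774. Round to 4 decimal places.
\rho(2) = -0.4807

For an MA(q) process with theta_0 = 1, the autocovariance is
  gamma(k) = sigma^2 * sum_{i=0..q-k} theta_i * theta_{i+k},
and rho(k) = gamma(k) / gamma(0). Sigma^2 cancels.
  numerator   = (1)*(-0.774) = -0.774.
  denominator = (1)^2 + (-0.106)^2 + (-0.774)^2 = 1.610312.
  rho(2) = -0.774 / 1.610312 = -0.4807.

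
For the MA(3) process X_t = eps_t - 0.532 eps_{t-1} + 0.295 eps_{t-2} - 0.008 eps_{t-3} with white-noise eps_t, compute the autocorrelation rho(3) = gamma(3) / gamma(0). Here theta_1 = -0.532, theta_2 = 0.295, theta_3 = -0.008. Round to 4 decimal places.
\rho(3) = -0.0058

For an MA(q) process with theta_0 = 1, the autocovariance is
  gamma(k) = sigma^2 * sum_{i=0..q-k} theta_i * theta_{i+k},
and rho(k) = gamma(k) / gamma(0). Sigma^2 cancels.
  numerator   = (1)*(-0.008) = -0.008.
  denominator = (1)^2 + (-0.532)^2 + (0.295)^2 + (-0.008)^2 = 1.370113.
  rho(3) = -0.008 / 1.370113 = -0.0058.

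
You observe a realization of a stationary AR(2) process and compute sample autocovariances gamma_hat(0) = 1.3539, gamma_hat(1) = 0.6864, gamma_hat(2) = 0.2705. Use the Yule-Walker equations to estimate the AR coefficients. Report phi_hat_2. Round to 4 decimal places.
\hat\phi_{2} = -0.0770

The Yule-Walker equations for an AR(p) process read, in matrix form,
  Gamma_p phi = r_p,   with   (Gamma_p)_{ij} = gamma(|i - j|),
                       (r_p)_i = gamma(i),   i,j = 1..p.
Substitute the sample gammas (Toeplitz matrix and right-hand side of size 2):
  Gamma_p = [[1.3539, 0.6864], [0.6864, 1.3539]]
  r_p     = [0.6864, 0.2705]
Written out:
  1.3539 phi_1 + 0.6864 phi_2 = 0.6864
  0.6864 phi_1 + 1.3539 phi_2 = 0.2705
Solve by Cramer's rule:
  det = gamma(0)^2 - gamma(1)^2 = (1.3539)^2 - (0.6864)^2 = 1.83304521 - 0.47114496 = 1.36190025
  phi_hat_1 = [gamma(1) gamma(0) - gamma(1) gamma(2)] / det = [(0.6864)(1.3539) - (0.6864)(0.2705)] / 1.36190025 = 0.74364576 / 1.36190025 = 0.546
  phi_hat_2 = [gamma(0) gamma(2) - gamma(1)^2] / det = [(1.3539)(0.2705) - (0.6864)^2] / 1.36190025 = -0.10491501 / 1.36190025 = -0.077
So phi_hat = [0.5460, -0.0770].
Therefore phi_hat_2 = -0.0770.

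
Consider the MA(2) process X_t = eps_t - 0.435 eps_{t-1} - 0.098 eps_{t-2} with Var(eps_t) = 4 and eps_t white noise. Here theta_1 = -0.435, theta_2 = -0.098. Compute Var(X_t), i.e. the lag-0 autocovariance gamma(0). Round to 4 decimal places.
\gamma(0) = 4.7953

For an MA(q) process X_t = eps_t + sum_i theta_i eps_{t-i} with
Var(eps_t) = sigma^2, the variance is
  gamma(0) = sigma^2 * (1 + sum_i theta_i^2).
  sum_i theta_i^2 = (-0.435)^2 + (-0.098)^2 = 0.189225 + 0.009604 = 0.198829.
  gamma(0) = 4 * (1 + 0.198829) = 4 * 1.198829 = 4.795316, which rounds to 4.7953.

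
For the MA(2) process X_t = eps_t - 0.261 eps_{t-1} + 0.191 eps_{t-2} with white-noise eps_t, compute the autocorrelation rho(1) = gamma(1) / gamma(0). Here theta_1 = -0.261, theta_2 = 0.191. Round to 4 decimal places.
\rho(1) = -0.2814

For an MA(q) process with theta_0 = 1, the autocovariance is
  gamma(k) = sigma^2 * sum_{i=0..q-k} theta_i * theta_{i+k},
and rho(k) = gamma(k) / gamma(0). Sigma^2 cancels.
  numerator   = (1)*(-0.261) + (-0.261)*(0.191) = -0.310851.
  denominator = (1)^2 + (-0.261)^2 + (0.191)^2 = 1.104602.
  rho(1) = -0.310851 / 1.104602 = -0.2814.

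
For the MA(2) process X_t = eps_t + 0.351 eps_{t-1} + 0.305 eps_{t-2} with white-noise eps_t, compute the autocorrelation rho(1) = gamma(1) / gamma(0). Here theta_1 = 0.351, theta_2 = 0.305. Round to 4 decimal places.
\rho(1) = 0.3766

For an MA(q) process with theta_0 = 1, the autocovariance is
  gamma(k) = sigma^2 * sum_{i=0..q-k} theta_i * theta_{i+k},
and rho(k) = gamma(k) / gamma(0). Sigma^2 cancels.
  numerator   = (1)*(0.351) + (0.351)*(0.305) = 0.458055.
  denominator = (1)^2 + (0.351)^2 + (0.305)^2 = 1.216226.
  rho(1) = 0.458055 / 1.216226 = 0.3766.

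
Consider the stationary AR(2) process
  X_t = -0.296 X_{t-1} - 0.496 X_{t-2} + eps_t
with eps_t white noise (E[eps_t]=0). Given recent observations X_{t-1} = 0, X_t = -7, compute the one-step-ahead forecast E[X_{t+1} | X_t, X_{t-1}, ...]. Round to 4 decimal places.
E[X_{t+1} \mid \mathcal F_t] = 2.0720

For an AR(p) model X_t = c + sum_i phi_i X_{t-i} + eps_t, the
one-step-ahead conditional mean is
  E[X_{t+1} | X_t, ...] = c + sum_i phi_i X_{t+1-i}.
Substitute known values:
  E[X_{t+1} | ...] = (-0.296) * (-7) + (-0.496) * (0)
                   = 2.0720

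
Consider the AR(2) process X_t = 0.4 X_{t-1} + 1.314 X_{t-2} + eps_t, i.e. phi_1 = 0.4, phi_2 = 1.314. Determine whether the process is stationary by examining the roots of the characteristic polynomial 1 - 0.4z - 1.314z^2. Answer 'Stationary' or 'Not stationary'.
\text{Not stationary}

The AR(p) characteristic polynomial is P(z) = 1 - 0.4z - 1.314z^2.
Stationarity requires all roots to lie outside the unit circle, i.e. |z| > 1 for every root.
Set 1 + (-0.4) z + (-1.314) z^2 = 0, i.e. a z^2 + b z + c = 0 with a = -1.314, b = -0.4, c = 1.
Discriminant D = b^2 - 4ac = (-0.4)^2 - 4*(-1.314)*1 = 0.16 - (-5.256) = 5.416.
D >= 0, so the roots are real: z = (-b +/- sqrt(D)) / (2a) = (0.4 +/- 2.32723) / (-2.628).
  z_1 = (0.4 + 2.32723) / (-2.628) = -1.0378,   |z_1| = 1.0378.
  z_2 = (0.4 - 2.32723) / (-2.628) = 0.7333,   |z_2| = 0.7333.
Moduli of all roots: 1.0378, 0.7333.
All moduli strictly greater than 1? No.
Verdict: Not stationary.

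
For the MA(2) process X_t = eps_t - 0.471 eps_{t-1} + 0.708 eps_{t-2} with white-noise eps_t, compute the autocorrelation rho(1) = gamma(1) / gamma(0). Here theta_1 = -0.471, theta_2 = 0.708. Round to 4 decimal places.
\rho(1) = -0.4669

For an MA(q) process with theta_0 = 1, the autocovariance is
  gamma(k) = sigma^2 * sum_{i=0..q-k} theta_i * theta_{i+k},
and rho(k) = gamma(k) / gamma(0). Sigma^2 cancels.
  numerator   = (1)*(-0.471) + (-0.471)*(0.708) = -0.804468.
  denominator = (1)^2 + (-0.471)^2 + (0.708)^2 = 1.723105.
  rho(1) = -0.804468 / 1.723105 = -0.4669.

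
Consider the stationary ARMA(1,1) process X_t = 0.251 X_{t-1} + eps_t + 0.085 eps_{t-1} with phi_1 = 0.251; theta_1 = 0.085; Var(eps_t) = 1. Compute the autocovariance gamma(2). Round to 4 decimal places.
\gamma(2) = 0.0919

Multiply the model equation by X_{t-k} and take expectations. With theta_0 = psi_0 = 1 and psi_j the MA(infinity) weights, this gives
  gamma(k) - sum_i phi_i gamma(k-i) = c_k,
  c_k = sigma^2 * sum_{j=k..q} theta_j psi_{j-k}   (c_k = 0 for k > q),
using gamma(-m) = gamma(m).
psi-weights needed (psi_j = theta_j + sum_i phi_i psi_{j-i}):
  psi_1 = theta_1 + phi_1 = 0.085 + (0.251) = 0.336
Right-hand sides:
  c_0 = sigma^2 (1 + theta_1 psi_1) = 1 * (1 + (0.085)(0.336)) = 1 * 1.02856 = 1.02856
  c_1 = sigma^2 theta_1 = 1 * (0.085) = 0.085
  c_2 = 0
Equations for k = 0 and k = 1 (AR order 1):
  gamma(0) = phi_1 gamma(1) + c_0
  gamma(1) = phi_1 gamma(0) + c_1
Substituting the second into the first: gamma(0) (1 - phi_1^2) = c_0 + phi_1 c_1, so
  gamma(0) = (c_0 + phi_1 c_1) / (1 - phi_1^2) = (1.02856 + (0.251)(0.085)) / (1 - (0.251)^2) = 1.049895 / 0.936999 = 1.120487.
  gamma(1) = phi_1 gamma(0) + c_1 = (0.251)(1.120487) + (0.085) = 0.366242.
For k = 2 (> q): gamma(2) = phi_1 gamma(1) = (0.251)(0.366242) = 0.091927.
Therefore gamma(2) = 0.0919 (to 4 decimal places).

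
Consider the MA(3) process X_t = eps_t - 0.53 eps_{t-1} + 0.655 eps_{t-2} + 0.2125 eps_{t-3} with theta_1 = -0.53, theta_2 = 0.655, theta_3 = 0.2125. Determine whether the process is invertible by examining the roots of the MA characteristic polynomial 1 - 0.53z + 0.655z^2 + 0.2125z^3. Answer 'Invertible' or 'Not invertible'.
\text{Invertible}

The MA(q) characteristic polynomial is P(z) = 1 - 0.53z + 0.655z^2 + 0.2125z^3.
Invertibility requires all roots to lie outside the unit circle, i.e. |z| > 1 for every root.
Degree 3: look for a simple real root z0 first, then factor out (1 - z/z0) and solve the remaining quadratic.
Testing z0 = -4: P(-4) = 1 + (-0.53)(-4) + (0.655)(-4)^2 + (0.2125)(-4)^3
  = 1 + (2.12) + (10.48) + (-13.6) = 0.  So z_0 = -4 is a root, |z_0| = 4.
Divide out the factor (1 + 0.25 z) = (1 - z/z0) (since 1/z0 = -0.25):
  P(z) = (1 + 0.25 z)(1 + (-0.78) z + (0.85) z^2)
  [check: z-coef -0.78 - (-0.25) = -0.53; z^2-coef 0.85 - (-0.25)(-0.78) = 0.655; z^3-coef -(-0.25)(0.85) = 0.2125.]
Remaining roots from the quadratic factor 1 + (-0.78) z + (0.85) z^2:
  Set 1 + (-0.78) z + (0.85) z^2 = 0, i.e. a z^2 + b z + c = 0 with a = 0.85, b = -0.78, c = 1.
  Discriminant D = b^2 - 4ac = (-0.78)^2 - 4*(0.85)*1 = 0.6084 - (3.4) = -2.7916.
  D < 0, so the roots are the complex-conjugate pair z = (-b +/- i sqrt(-D)) / (2a) = 0.4588 +/- 0.9828i.
  For a conjugate pair |z|^2 = z * conj(z) = (product of roots) = c/a = 1/(0.85) = 1.176471, so |z| = sqrt(1.176471) = 1.0847 for both roots.
Moduli of all roots: 4.0000, 1.0847, 1.0847.
All moduli strictly greater than 1? Yes.
Verdict: Invertible.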